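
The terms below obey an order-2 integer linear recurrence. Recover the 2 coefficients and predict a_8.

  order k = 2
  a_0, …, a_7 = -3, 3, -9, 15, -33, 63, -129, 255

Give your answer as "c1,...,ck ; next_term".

-1,2 ; -513

  a_2 = -1·3 + 2·-3 = -9
  a_3 = -1·-9 + 2·3 = 15
  a_4 = -1·15 + 2·-9 = -33
  a_5 = -1·-33 + 2·15 = 63
  a_6 = -1·63 + 2·-33 = -129
  a_7 = -1·-129 + 2·63 = 255
  a_8 = -1·255 + 2·-129 = -513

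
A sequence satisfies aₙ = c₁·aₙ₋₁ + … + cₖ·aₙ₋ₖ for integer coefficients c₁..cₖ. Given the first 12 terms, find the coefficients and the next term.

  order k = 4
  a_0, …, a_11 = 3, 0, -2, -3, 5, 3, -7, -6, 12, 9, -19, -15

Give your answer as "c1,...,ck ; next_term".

  a_4 = 0·-3 + -1·-2 + 0·0 + 1·3 = 5
  a_5 = 0·5 + -1·-3 + 0·-2 + 1·0 = 3
  a_6 = 0·3 + -1·5 + 0·-3 + 1·-2 = -7
  a_7 = 0·-7 + -1·3 + 0·5 + 1·-3 = -6
  a_8 = 0·-6 + -1·-7 + 0·3 + 1·5 = 12
  a_9 = 0·12 + -1·-6 + 0·-7 + 1·3 = 9
  a_10 = 0·9 + -1·12 + 0·-6 + 1·-7 = -19
  a_11 = 0·-19 + -1·9 + 0·12 + 1·-6 = -15
  a_12 = 0·-15 + -1·-19 + 0·9 + 1·12 = 31

0,-1,0,1 ; 31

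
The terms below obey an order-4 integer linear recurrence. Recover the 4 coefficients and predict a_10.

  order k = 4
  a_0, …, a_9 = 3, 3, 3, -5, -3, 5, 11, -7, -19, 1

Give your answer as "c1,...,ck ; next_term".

0,-1,-1,1 ; 37

  a_4 = 0·-5 + -1·3 + -1·3 + 1·3 = -3
  a_5 = 0·-3 + -1·-5 + -1·3 + 1·3 = 5
  a_6 = 0·5 + -1·-3 + -1·-5 + 1·3 = 11
  a_7 = 0·11 + -1·5 + -1·-3 + 1·-5 = -7
  a_8 = 0·-7 + -1·11 + -1·5 + 1·-3 = -19
  a_9 = 0·-19 + -1·-7 + -1·11 + 1·5 = 1
  a_10 = 0·1 + -1·-19 + -1·-7 + 1·11 = 37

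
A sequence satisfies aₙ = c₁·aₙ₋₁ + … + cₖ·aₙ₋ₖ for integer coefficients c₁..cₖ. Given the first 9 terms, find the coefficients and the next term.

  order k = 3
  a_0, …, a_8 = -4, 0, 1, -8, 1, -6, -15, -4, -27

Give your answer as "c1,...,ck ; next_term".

0,1,2 ; -34

  a_3 = 0·1 + 1·0 + 2·-4 = -8
  a_4 = 0·-8 + 1·1 + 2·0 = 1
  a_5 = 0·1 + 1·-8 + 2·1 = -6
  a_6 = 0·-6 + 1·1 + 2·-8 = -15
  a_7 = 0·-15 + 1·-6 + 2·1 = -4
  a_8 = 0·-4 + 1·-15 + 2·-6 = -27
  a_9 = 0·-27 + 1·-4 + 2·-15 = -34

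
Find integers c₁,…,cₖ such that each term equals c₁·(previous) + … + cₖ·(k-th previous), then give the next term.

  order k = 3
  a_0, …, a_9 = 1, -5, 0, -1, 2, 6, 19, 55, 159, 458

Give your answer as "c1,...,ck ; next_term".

  a_3 = 3·0 + 0·-5 + -1·1 = -1
  a_4 = 3·-1 + 0·0 + -1·-5 = 2
  a_5 = 3·2 + 0·-1 + -1·0 = 6
  a_6 = 3·6 + 0·2 + -1·-1 = 19
  a_7 = 3·19 + 0·6 + -1·2 = 55
  a_8 = 3·55 + 0·19 + -1·6 = 159
  a_9 = 3·159 + 0·55 + -1·19 = 458
  a_10 = 3·458 + 0·159 + -1·55 = 1319

3,0,-1 ; 1319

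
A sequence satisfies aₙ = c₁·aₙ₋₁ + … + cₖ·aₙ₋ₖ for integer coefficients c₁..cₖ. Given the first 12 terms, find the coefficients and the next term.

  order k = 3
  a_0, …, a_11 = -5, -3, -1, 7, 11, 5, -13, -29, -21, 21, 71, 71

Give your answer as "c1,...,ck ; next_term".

  a_3 = 1·-1 + -1·-3 + -1·-5 = 7
  a_4 = 1·7 + -1·-1 + -1·-3 = 11
  a_5 = 1·11 + -1·7 + -1·-1 = 5
  a_6 = 1·5 + -1·11 + -1·7 = -13
  a_7 = 1·-13 + -1·5 + -1·11 = -29
  a_8 = 1·-29 + -1·-13 + -1·5 = -21
  a_9 = 1·-21 + -1·-29 + -1·-13 = 21
  a_10 = 1·21 + -1·-21 + -1·-29 = 71
  a_11 = 1·71 + -1·21 + -1·-21 = 71
  a_12 = 1·71 + -1·71 + -1·21 = -21

1,-1,-1 ; -21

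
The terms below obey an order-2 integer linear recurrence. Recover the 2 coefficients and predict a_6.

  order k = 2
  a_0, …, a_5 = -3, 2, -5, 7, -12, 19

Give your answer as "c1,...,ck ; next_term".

  a_2 = -1·2 + 1·-3 = -5
  a_3 = -1·-5 + 1·2 = 7
  a_4 = -1·7 + 1·-5 = -12
  a_5 = -1·-12 + 1·7 = 19
  a_6 = -1·19 + 1·-12 = -31

-1,1 ; -31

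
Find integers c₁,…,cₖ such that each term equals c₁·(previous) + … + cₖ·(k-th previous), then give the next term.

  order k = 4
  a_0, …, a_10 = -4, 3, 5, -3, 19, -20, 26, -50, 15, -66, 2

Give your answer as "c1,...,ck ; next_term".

  a_4 = 0·-3 + 2·5 + -1·3 + -3·-4 = 19
  a_5 = 0·19 + 2·-3 + -1·5 + -3·3 = -20
  a_6 = 0·-20 + 2·19 + -1·-3 + -3·5 = 26
  a_7 = 0·26 + 2·-20 + -1·19 + -3·-3 = -50
  a_8 = 0·-50 + 2·26 + -1·-20 + -3·19 = 15
  a_9 = 0·15 + 2·-50 + -1·26 + -3·-20 = -66
  a_10 = 0·-66 + 2·15 + -1·-50 + -3·26 = 2
  a_11 = 0·2 + 2·-66 + -1·15 + -3·-50 = 3

0,2,-1,-3 ; 3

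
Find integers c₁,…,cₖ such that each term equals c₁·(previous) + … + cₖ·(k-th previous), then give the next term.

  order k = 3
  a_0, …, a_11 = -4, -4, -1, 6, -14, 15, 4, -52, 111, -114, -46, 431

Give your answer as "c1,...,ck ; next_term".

-2,-2,1 ; -884

  a_3 = -2·-1 + -2·-4 + 1·-4 = 6
  a_4 = -2·6 + -2·-1 + 1·-4 = -14
  a_5 = -2·-14 + -2·6 + 1·-1 = 15
  a_6 = -2·15 + -2·-14 + 1·6 = 4
  a_7 = -2·4 + -2·15 + 1·-14 = -52
  a_8 = -2·-52 + -2·4 + 1·15 = 111
  a_9 = -2·111 + -2·-52 + 1·4 = -114
  a_10 = -2·-114 + -2·111 + 1·-52 = -46
  a_11 = -2·-46 + -2·-114 + 1·111 = 431
  a_12 = -2·431 + -2·-46 + 1·-114 = -884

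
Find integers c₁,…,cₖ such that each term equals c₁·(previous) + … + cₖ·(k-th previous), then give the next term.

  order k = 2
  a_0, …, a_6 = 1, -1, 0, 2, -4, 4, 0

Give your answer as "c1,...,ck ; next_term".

-2,-2 ; -8

  a_2 = -2·-1 + -2·1 = 0
  a_3 = -2·0 + -2·-1 = 2
  a_4 = -2·2 + -2·0 = -4
  a_5 = -2·-4 + -2·2 = 4
  a_6 = -2·4 + -2·-4 = 0
  a_7 = -2·0 + -2·4 = -8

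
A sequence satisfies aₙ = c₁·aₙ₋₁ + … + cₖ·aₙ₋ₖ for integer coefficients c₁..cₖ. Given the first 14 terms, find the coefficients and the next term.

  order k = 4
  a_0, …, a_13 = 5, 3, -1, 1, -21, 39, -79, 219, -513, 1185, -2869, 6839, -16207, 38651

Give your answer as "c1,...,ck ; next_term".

-2,0,-3,-2 ; -92081

  a_4 = -2·1 + 0·-1 + -3·3 + -2·5 = -21
  a_5 = -2·-21 + 0·1 + -3·-1 + -2·3 = 39
  a_6 = -2·39 + 0·-21 + -3·1 + -2·-1 = -79
  a_7 = -2·-79 + 0·39 + -3·-21 + -2·1 = 219
  a_8 = -2·219 + 0·-79 + -3·39 + -2·-21 = -513
  a_9 = -2·-513 + 0·219 + -3·-79 + -2·39 = 1185
  a_10 = -2·1185 + 0·-513 + -3·219 + -2·-79 = -2869
  a_11 = -2·-2869 + 0·1185 + -3·-513 + -2·219 = 6839
  a_12 = -2·6839 + 0·-2869 + -3·1185 + -2·-513 = -16207
  a_13 = -2·-16207 + 0·6839 + -3·-2869 + -2·1185 = 38651
  a_14 = -2·38651 + 0·-16207 + -3·6839 + -2·-2869 = -92081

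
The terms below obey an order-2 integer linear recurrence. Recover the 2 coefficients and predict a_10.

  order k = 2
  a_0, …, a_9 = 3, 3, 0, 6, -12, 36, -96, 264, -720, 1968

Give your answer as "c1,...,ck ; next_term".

-2,2 ; -5376

  a_2 = -2·3 + 2·3 = 0
  a_3 = -2·0 + 2·3 = 6
  a_4 = -2·6 + 2·0 = -12
  a_5 = -2·-12 + 2·6 = 36
  a_6 = -2·36 + 2·-12 = -96
  a_7 = -2·-96 + 2·36 = 264
  a_8 = -2·264 + 2·-96 = -720
  a_9 = -2·-720 + 2·264 = 1968
  a_10 = -2·1968 + 2·-720 = -5376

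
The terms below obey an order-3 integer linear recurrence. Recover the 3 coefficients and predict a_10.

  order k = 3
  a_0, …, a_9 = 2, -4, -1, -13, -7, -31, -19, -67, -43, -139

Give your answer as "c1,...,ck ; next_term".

1,2,-2 ; -91

  a_3 = 1·-1 + 2·-4 + -2·2 = -13
  a_4 = 1·-13 + 2·-1 + -2·-4 = -7
  a_5 = 1·-7 + 2·-13 + -2·-1 = -31
  a_6 = 1·-31 + 2·-7 + -2·-13 = -19
  a_7 = 1·-19 + 2·-31 + -2·-7 = -67
  a_8 = 1·-67 + 2·-19 + -2·-31 = -43
  a_9 = 1·-43 + 2·-67 + -2·-19 = -139
  a_10 = 1·-139 + 2·-43 + -2·-67 = -91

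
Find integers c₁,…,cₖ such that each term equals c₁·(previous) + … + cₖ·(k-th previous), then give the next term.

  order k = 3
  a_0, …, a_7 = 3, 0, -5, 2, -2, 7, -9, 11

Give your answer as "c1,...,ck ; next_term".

  a_3 = -1·-5 + 0·0 + -1·3 = 2
  a_4 = -1·2 + 0·-5 + -1·0 = -2
  a_5 = -1·-2 + 0·2 + -1·-5 = 7
  a_6 = -1·7 + 0·-2 + -1·2 = -9
  a_7 = -1·-9 + 0·7 + -1·-2 = 11
  a_8 = -1·11 + 0·-9 + -1·7 = -18

-1,0,-1 ; -18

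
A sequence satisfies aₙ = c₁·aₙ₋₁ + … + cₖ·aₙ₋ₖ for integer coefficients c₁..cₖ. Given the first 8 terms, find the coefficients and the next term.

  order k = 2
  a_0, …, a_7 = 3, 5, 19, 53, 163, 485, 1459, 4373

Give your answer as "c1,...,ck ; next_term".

  a_2 = 2·5 + 3·3 = 19
  a_3 = 2·19 + 3·5 = 53
  a_4 = 2·53 + 3·19 = 163
  a_5 = 2·163 + 3·53 = 485
  a_6 = 2·485 + 3·163 = 1459
  a_7 = 2·1459 + 3·485 = 4373
  a_8 = 2·4373 + 3·1459 = 13123

2,3 ; 13123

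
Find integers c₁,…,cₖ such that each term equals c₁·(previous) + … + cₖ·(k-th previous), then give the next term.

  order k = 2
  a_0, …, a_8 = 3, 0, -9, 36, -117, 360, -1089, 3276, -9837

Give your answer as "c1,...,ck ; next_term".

-4,-3 ; 29520

  a_2 = -4·0 + -3·3 = -9
  a_3 = -4·-9 + -3·0 = 36
  a_4 = -4·36 + -3·-9 = -117
  a_5 = -4·-117 + -3·36 = 360
  a_6 = -4·360 + -3·-117 = -1089
  a_7 = -4·-1089 + -3·360 = 3276
  a_8 = -4·3276 + -3·-1089 = -9837
  a_9 = -4·-9837 + -3·3276 = 29520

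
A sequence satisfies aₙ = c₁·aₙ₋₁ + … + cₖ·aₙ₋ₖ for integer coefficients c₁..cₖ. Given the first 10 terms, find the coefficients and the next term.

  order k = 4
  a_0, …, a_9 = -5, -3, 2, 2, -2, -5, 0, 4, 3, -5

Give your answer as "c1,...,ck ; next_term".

  a_4 = 0·2 + 0·2 + -1·-3 + 1·-5 = -2
  a_5 = 0·-2 + 0·2 + -1·2 + 1·-3 = -5
  a_6 = 0·-5 + 0·-2 + -1·2 + 1·2 = 0
  a_7 = 0·0 + 0·-5 + -1·-2 + 1·2 = 4
  a_8 = 0·4 + 0·0 + -1·-5 + 1·-2 = 3
  a_9 = 0·3 + 0·4 + -1·0 + 1·-5 = -5
  a_10 = 0·-5 + 0·3 + -1·4 + 1·0 = -4

0,0,-1,1 ; -4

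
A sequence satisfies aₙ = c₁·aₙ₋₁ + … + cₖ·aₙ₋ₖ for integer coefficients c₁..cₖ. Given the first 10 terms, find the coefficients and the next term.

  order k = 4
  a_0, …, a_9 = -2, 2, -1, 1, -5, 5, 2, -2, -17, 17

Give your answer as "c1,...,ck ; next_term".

  a_4 = 0·1 + -1·-1 + 0·2 + 3·-2 = -5
  a_5 = 0·-5 + -1·1 + 0·-1 + 3·2 = 5
  a_6 = 0·5 + -1·-5 + 0·1 + 3·-1 = 2
  a_7 = 0·2 + -1·5 + 0·-5 + 3·1 = -2
  a_8 = 0·-2 + -1·2 + 0·5 + 3·-5 = -17
  a_9 = 0·-17 + -1·-2 + 0·2 + 3·5 = 17
  a_10 = 0·17 + -1·-17 + 0·-2 + 3·2 = 23

0,-1,0,3 ; 23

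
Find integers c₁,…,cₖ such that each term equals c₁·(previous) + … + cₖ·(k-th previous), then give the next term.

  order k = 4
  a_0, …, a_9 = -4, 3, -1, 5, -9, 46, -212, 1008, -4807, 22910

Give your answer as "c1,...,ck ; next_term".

-4,4,1,-3 ; -109224

  a_4 = -4·5 + 4·-1 + 1·3 + -3·-4 = -9
  a_5 = -4·-9 + 4·5 + 1·-1 + -3·3 = 46
  a_6 = -4·46 + 4·-9 + 1·5 + -3·-1 = -212
  a_7 = -4·-212 + 4·46 + 1·-9 + -3·5 = 1008
  a_8 = -4·1008 + 4·-212 + 1·46 + -3·-9 = -4807
  a_9 = -4·-4807 + 4·1008 + 1·-212 + -3·46 = 22910
  a_10 = -4·22910 + 4·-4807 + 1·1008 + -3·-212 = -109224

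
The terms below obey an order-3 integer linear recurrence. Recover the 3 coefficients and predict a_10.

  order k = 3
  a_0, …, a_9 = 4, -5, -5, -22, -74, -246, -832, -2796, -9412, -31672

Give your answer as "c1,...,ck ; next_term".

  a_3 = 2·-5 + 4·-5 + 2·4 = -22
  a_4 = 2·-22 + 4·-5 + 2·-5 = -74
  a_5 = 2·-74 + 4·-22 + 2·-5 = -246
  a_6 = 2·-246 + 4·-74 + 2·-22 = -832
  a_7 = 2·-832 + 4·-246 + 2·-74 = -2796
  a_8 = 2·-2796 + 4·-832 + 2·-246 = -9412
  a_9 = 2·-9412 + 4·-2796 + 2·-832 = -31672
  a_10 = 2·-31672 + 4·-9412 + 2·-2796 = -106584

2,4,2 ; -106584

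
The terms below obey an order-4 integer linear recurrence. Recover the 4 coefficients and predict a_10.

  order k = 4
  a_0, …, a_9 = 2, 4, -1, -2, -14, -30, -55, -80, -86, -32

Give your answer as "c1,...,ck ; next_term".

2,0,-2,-1 ; 151

  a_4 = 2·-2 + 0·-1 + -2·4 + -1·2 = -14
  a_5 = 2·-14 + 0·-2 + -2·-1 + -1·4 = -30
  a_6 = 2·-30 + 0·-14 + -2·-2 + -1·-1 = -55
  a_7 = 2·-55 + 0·-30 + -2·-14 + -1·-2 = -80
  a_8 = 2·-80 + 0·-55 + -2·-30 + -1·-14 = -86
  a_9 = 2·-86 + 0·-80 + -2·-55 + -1·-30 = -32
  a_10 = 2·-32 + 0·-86 + -2·-80 + -1·-55 = 151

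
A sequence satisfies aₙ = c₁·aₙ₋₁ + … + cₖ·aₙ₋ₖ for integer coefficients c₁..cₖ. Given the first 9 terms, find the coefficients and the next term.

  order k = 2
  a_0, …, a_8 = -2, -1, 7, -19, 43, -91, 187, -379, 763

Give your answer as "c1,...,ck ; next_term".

-3,-2 ; -1531

  a_2 = -3·-1 + -2·-2 = 7
  a_3 = -3·7 + -2·-1 = -19
  a_4 = -3·-19 + -2·7 = 43
  a_5 = -3·43 + -2·-19 = -91
  a_6 = -3·-91 + -2·43 = 187
  a_7 = -3·187 + -2·-91 = -379
  a_8 = -3·-379 + -2·187 = 763
  a_9 = -3·763 + -2·-379 = -1531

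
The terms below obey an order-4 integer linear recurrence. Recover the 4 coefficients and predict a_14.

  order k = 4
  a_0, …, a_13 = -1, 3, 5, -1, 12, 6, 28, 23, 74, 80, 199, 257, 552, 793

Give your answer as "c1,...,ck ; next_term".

  a_4 = 0·-1 + 2·5 + 1·3 + 1·-1 = 12
  a_5 = 0·12 + 2·-1 + 1·5 + 1·3 = 6
  a_6 = 0·6 + 2·12 + 1·-1 + 1·5 = 28
  a_7 = 0·28 + 2·6 + 1·12 + 1·-1 = 23
  a_8 = 0·23 + 2·28 + 1·6 + 1·12 = 74
  a_9 = 0·74 + 2·23 + 1·28 + 1·6 = 80
  a_10 = 0·80 + 2·74 + 1·23 + 1·28 = 199
  a_11 = 0·199 + 2·80 + 1·74 + 1·23 = 257
  a_12 = 0·257 + 2·199 + 1·80 + 1·74 = 552
  a_13 = 0·552 + 2·257 + 1·199 + 1·80 = 793
  a_14 = 0·793 + 2·552 + 1·257 + 1·199 = 1560

0,2,1,1 ; 1560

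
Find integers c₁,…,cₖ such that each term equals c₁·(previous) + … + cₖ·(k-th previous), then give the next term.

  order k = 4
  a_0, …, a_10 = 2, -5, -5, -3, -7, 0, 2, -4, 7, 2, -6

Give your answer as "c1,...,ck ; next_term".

0,0,1,-1 ; 11

  a_4 = 0·-3 + 0·-5 + 1·-5 + -1·2 = -7
  a_5 = 0·-7 + 0·-3 + 1·-5 + -1·-5 = 0
  a_6 = 0·0 + 0·-7 + 1·-3 + -1·-5 = 2
  a_7 = 0·2 + 0·0 + 1·-7 + -1·-3 = -4
  a_8 = 0·-4 + 0·2 + 1·0 + -1·-7 = 7
  a_9 = 0·7 + 0·-4 + 1·2 + -1·0 = 2
  a_10 = 0·2 + 0·7 + 1·-4 + -1·2 = -6
  a_11 = 0·-6 + 0·2 + 1·7 + -1·-4 = 11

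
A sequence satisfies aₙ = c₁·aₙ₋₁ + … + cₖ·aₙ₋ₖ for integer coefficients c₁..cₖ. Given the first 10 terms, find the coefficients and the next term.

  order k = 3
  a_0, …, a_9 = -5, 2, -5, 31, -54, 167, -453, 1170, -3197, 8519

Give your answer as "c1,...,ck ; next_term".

  a_3 = -1·-5 + 3·2 + -4·-5 = 31
  a_4 = -1·31 + 3·-5 + -4·2 = -54
  a_5 = -1·-54 + 3·31 + -4·-5 = 167
  a_6 = -1·167 + 3·-54 + -4·31 = -453
  a_7 = -1·-453 + 3·167 + -4·-54 = 1170
  a_8 = -1·1170 + 3·-453 + -4·167 = -3197
  a_9 = -1·-3197 + 3·1170 + -4·-453 = 8519
  a_10 = -1·8519 + 3·-3197 + -4·1170 = -22790

-1,3,-4 ; -22790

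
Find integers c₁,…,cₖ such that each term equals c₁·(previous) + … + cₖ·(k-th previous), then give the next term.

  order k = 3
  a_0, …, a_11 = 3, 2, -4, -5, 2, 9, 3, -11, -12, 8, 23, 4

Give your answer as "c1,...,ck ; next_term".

0,-1,-1 ; -31

  a_3 = 0·-4 + -1·2 + -1·3 = -5
  a_4 = 0·-5 + -1·-4 + -1·2 = 2
  a_5 = 0·2 + -1·-5 + -1·-4 = 9
  a_6 = 0·9 + -1·2 + -1·-5 = 3
  a_7 = 0·3 + -1·9 + -1·2 = -11
  a_8 = 0·-11 + -1·3 + -1·9 = -12
  a_9 = 0·-12 + -1·-11 + -1·3 = 8
  a_10 = 0·8 + -1·-12 + -1·-11 = 23
  a_11 = 0·23 + -1·8 + -1·-12 = 4
  a_12 = 0·4 + -1·23 + -1·8 = -31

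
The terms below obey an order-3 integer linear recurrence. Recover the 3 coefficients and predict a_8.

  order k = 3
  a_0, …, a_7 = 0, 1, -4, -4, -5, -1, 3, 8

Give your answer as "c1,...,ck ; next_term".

1,0,-1 ; 9

  a_3 = 1·-4 + 0·1 + -1·0 = -4
  a_4 = 1·-4 + 0·-4 + -1·1 = -5
  a_5 = 1·-5 + 0·-4 + -1·-4 = -1
  a_6 = 1·-1 + 0·-5 + -1·-4 = 3
  a_7 = 1·3 + 0·-1 + -1·-5 = 8
  a_8 = 1·8 + 0·3 + -1·-1 = 9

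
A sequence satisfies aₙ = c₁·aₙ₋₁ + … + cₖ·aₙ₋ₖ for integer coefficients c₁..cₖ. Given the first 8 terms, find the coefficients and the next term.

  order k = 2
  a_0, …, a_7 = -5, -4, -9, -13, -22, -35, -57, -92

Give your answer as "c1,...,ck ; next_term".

1,1 ; -149

  a_2 = 1·-4 + 1·-5 = -9
  a_3 = 1·-9 + 1·-4 = -13
  a_4 = 1·-13 + 1·-9 = -22
  a_5 = 1·-22 + 1·-13 = -35
  a_6 = 1·-35 + 1·-22 = -57
  a_7 = 1·-57 + 1·-35 = -92
  a_8 = 1·-92 + 1·-57 = -149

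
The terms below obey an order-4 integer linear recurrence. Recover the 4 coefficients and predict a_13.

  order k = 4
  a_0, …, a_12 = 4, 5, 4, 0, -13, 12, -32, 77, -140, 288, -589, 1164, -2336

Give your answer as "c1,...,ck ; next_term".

-2,0,-1,-2 ; 4685

  a_4 = -2·0 + 0·4 + -1·5 + -2·4 = -13
  a_5 = -2·-13 + 0·0 + -1·4 + -2·5 = 12
  a_6 = -2·12 + 0·-13 + -1·0 + -2·4 = -32
  a_7 = -2·-32 + 0·12 + -1·-13 + -2·0 = 77
  a_8 = -2·77 + 0·-32 + -1·12 + -2·-13 = -140
  a_9 = -2·-140 + 0·77 + -1·-32 + -2·12 = 288
  a_10 = -2·288 + 0·-140 + -1·77 + -2·-32 = -589
  a_11 = -2·-589 + 0·288 + -1·-140 + -2·77 = 1164
  a_12 = -2·1164 + 0·-589 + -1·288 + -2·-140 = -2336
  a_13 = -2·-2336 + 0·1164 + -1·-589 + -2·288 = 4685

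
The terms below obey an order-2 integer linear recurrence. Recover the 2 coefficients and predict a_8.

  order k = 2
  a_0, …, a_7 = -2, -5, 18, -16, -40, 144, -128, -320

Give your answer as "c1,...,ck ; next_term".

  a_2 = -2·-5 + -4·-2 = 18
  a_3 = -2·18 + -4·-5 = -16
  a_4 = -2·-16 + -4·18 = -40
  a_5 = -2·-40 + -4·-16 = 144
  a_6 = -2·144 + -4·-40 = -128
  a_7 = -2·-128 + -4·144 = -320
  a_8 = -2·-320 + -4·-128 = 1152

-2,-4 ; 1152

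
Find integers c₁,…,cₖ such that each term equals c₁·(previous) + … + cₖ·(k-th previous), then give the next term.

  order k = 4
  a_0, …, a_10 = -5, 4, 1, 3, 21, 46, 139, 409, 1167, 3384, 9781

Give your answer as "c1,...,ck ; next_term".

  a_4 = 2·3 + 2·1 + 2·4 + -1·-5 = 21
  a_5 = 2·21 + 2·3 + 2·1 + -1·4 = 46
  a_6 = 2·46 + 2·21 + 2·3 + -1·1 = 139
  a_7 = 2·139 + 2·46 + 2·21 + -1·3 = 409
  a_8 = 2·409 + 2·139 + 2·46 + -1·21 = 1167
  a_9 = 2·1167 + 2·409 + 2·139 + -1·46 = 3384
  a_10 = 2·3384 + 2·1167 + 2·409 + -1·139 = 9781
  a_11 = 2·9781 + 2·3384 + 2·1167 + -1·409 = 28255

2,2,2,-1 ; 28255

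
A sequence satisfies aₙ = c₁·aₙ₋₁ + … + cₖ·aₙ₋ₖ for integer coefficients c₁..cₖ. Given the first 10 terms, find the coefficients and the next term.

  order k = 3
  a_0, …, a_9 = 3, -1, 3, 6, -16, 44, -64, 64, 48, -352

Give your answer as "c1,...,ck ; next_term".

  a_3 = -2·3 + 0·-1 + 4·3 = 6
  a_4 = -2·6 + 0·3 + 4·-1 = -16
  a_5 = -2·-16 + 0·6 + 4·3 = 44
  a_6 = -2·44 + 0·-16 + 4·6 = -64
  a_7 = -2·-64 + 0·44 + 4·-16 = 64
  a_8 = -2·64 + 0·-64 + 4·44 = 48
  a_9 = -2·48 + 0·64 + 4·-64 = -352
  a_10 = -2·-352 + 0·48 + 4·64 = 960

-2,0,4 ; 960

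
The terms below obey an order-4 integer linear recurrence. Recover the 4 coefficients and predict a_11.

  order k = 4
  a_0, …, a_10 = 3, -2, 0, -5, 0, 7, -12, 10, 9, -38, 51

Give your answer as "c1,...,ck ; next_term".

  a_4 = -1·-5 + -1·0 + 1·-2 + -1·3 = 0
  a_5 = -1·0 + -1·-5 + 1·0 + -1·-2 = 7
  a_6 = -1·7 + -1·0 + 1·-5 + -1·0 = -12
  a_7 = -1·-12 + -1·7 + 1·0 + -1·-5 = 10
  a_8 = -1·10 + -1·-12 + 1·7 + -1·0 = 9
  a_9 = -1·9 + -1·10 + 1·-12 + -1·7 = -38
  a_10 = -1·-38 + -1·9 + 1·10 + -1·-12 = 51
  a_11 = -1·51 + -1·-38 + 1·9 + -1·10 = -14

-1,-1,1,-1 ; -14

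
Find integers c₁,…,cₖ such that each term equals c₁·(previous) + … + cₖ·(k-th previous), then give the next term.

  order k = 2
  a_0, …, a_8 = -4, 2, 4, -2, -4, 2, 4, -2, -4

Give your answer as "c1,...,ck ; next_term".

0,-1 ; 2

  a_2 = 0·2 + -1·-4 = 4
  a_3 = 0·4 + -1·2 = -2
  a_4 = 0·-2 + -1·4 = -4
  a_5 = 0·-4 + -1·-2 = 2
  a_6 = 0·2 + -1·-4 = 4
  a_7 = 0·4 + -1·2 = -2
  a_8 = 0·-2 + -1·4 = -4
  a_9 = 0·-4 + -1·-2 = 2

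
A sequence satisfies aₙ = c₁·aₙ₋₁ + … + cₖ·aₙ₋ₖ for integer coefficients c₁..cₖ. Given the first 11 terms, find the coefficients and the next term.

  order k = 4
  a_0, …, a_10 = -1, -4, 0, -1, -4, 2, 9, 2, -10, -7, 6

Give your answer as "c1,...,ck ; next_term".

1,-2,1,-1 ; 8

  a_4 = 1·-1 + -2·0 + 1·-4 + -1·-1 = -4
  a_5 = 1·-4 + -2·-1 + 1·0 + -1·-4 = 2
  a_6 = 1·2 + -2·-4 + 1·-1 + -1·0 = 9
  a_7 = 1·9 + -2·2 + 1·-4 + -1·-1 = 2
  a_8 = 1·2 + -2·9 + 1·2 + -1·-4 = -10
  a_9 = 1·-10 + -2·2 + 1·9 + -1·2 = -7
  a_10 = 1·-7 + -2·-10 + 1·2 + -1·9 = 6
  a_11 = 1·6 + -2·-7 + 1·-10 + -1·2 = 8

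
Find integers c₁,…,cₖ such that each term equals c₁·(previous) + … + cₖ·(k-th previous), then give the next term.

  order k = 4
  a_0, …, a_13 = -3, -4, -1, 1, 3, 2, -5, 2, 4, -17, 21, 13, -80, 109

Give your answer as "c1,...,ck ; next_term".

-1,-2,1,-2 ; 22

  a_4 = -1·1 + -2·-1 + 1·-4 + -2·-3 = 3
  a_5 = -1·3 + -2·1 + 1·-1 + -2·-4 = 2
  a_6 = -1·2 + -2·3 + 1·1 + -2·-1 = -5
  a_7 = -1·-5 + -2·2 + 1·3 + -2·1 = 2
  a_8 = -1·2 + -2·-5 + 1·2 + -2·3 = 4
  a_9 = -1·4 + -2·2 + 1·-5 + -2·2 = -17
  a_10 = -1·-17 + -2·4 + 1·2 + -2·-5 = 21
  a_11 = -1·21 + -2·-17 + 1·4 + -2·2 = 13
  a_12 = -1·13 + -2·21 + 1·-17 + -2·4 = -80
  a_13 = -1·-80 + -2·13 + 1·21 + -2·-17 = 109
  a_14 = -1·109 + -2·-80 + 1·13 + -2·21 = 22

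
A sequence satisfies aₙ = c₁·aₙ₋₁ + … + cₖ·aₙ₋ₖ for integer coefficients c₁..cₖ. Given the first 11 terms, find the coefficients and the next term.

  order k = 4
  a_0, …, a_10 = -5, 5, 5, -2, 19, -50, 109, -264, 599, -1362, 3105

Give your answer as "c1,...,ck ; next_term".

  a_4 = -2·-2 + 1·5 + 0·5 + -2·-5 = 19
  a_5 = -2·19 + 1·-2 + 0·5 + -2·5 = -50
  a_6 = -2·-50 + 1·19 + 0·-2 + -2·5 = 109
  a_7 = -2·109 + 1·-50 + 0·19 + -2·-2 = -264
  a_8 = -2·-264 + 1·109 + 0·-50 + -2·19 = 599
  a_9 = -2·599 + 1·-264 + 0·109 + -2·-50 = -1362
  a_10 = -2·-1362 + 1·599 + 0·-264 + -2·109 = 3105
  a_11 = -2·3105 + 1·-1362 + 0·599 + -2·-264 = -7044

-2,1,0,-2 ; -7044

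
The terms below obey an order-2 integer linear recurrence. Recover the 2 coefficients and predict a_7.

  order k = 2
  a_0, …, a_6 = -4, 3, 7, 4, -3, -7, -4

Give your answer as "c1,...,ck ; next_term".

1,-1 ; 3

  a_2 = 1·3 + -1·-4 = 7
  a_3 = 1·7 + -1·3 = 4
  a_4 = 1·4 + -1·7 = -3
  a_5 = 1·-3 + -1·4 = -7
  a_6 = 1·-7 + -1·-3 = -4
  a_7 = 1·-4 + -1·-7 = 3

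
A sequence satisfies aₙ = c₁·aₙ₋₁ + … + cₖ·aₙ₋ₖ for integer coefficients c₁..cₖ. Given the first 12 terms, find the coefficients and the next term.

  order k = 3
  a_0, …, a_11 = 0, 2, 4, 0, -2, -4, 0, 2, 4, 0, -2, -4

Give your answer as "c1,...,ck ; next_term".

0,0,-1 ; 0

  a_3 = 0·4 + 0·2 + -1·0 = 0
  a_4 = 0·0 + 0·4 + -1·2 = -2
  a_5 = 0·-2 + 0·0 + -1·4 = -4
  a_6 = 0·-4 + 0·-2 + -1·0 = 0
  a_7 = 0·0 + 0·-4 + -1·-2 = 2
  a_8 = 0·2 + 0·0 + -1·-4 = 4
  a_9 = 0·4 + 0·2 + -1·0 = 0
  a_10 = 0·0 + 0·4 + -1·2 = -2
  a_11 = 0·-2 + 0·0 + -1·4 = -4
  a_12 = 0·-4 + 0·-2 + -1·0 = 0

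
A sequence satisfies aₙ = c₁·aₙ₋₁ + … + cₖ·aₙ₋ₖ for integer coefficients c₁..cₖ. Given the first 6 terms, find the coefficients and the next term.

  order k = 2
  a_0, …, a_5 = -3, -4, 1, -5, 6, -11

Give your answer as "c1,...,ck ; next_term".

  a_2 = -1·-4 + 1·-3 = 1
  a_3 = -1·1 + 1·-4 = -5
  a_4 = -1·-5 + 1·1 = 6
  a_5 = -1·6 + 1·-5 = -11
  a_6 = -1·-11 + 1·6 = 17

-1,1 ; 17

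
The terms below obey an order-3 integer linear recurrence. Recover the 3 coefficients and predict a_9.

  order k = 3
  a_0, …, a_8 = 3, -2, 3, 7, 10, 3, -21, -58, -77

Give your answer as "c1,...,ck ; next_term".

2,-2,-1 ; -17

  a_3 = 2·3 + -2·-2 + -1·3 = 7
  a_4 = 2·7 + -2·3 + -1·-2 = 10
  a_5 = 2·10 + -2·7 + -1·3 = 3
  a_6 = 2·3 + -2·10 + -1·7 = -21
  a_7 = 2·-21 + -2·3 + -1·10 = -58
  a_8 = 2·-58 + -2·-21 + -1·3 = -77
  a_9 = 2·-77 + -2·-58 + -1·-21 = -17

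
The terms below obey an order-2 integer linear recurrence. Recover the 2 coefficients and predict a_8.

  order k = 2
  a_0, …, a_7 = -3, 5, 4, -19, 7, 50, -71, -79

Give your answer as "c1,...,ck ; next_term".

-1,-3 ; 292

  a_2 = -1·5 + -3·-3 = 4
  a_3 = -1·4 + -3·5 = -19
  a_4 = -1·-19 + -3·4 = 7
  a_5 = -1·7 + -3·-19 = 50
  a_6 = -1·50 + -3·7 = -71
  a_7 = -1·-71 + -3·50 = -79
  a_8 = -1·-79 + -3·-71 = 292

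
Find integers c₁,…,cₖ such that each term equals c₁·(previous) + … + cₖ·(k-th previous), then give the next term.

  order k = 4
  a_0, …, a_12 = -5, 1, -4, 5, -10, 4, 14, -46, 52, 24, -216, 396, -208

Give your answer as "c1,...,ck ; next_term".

  a_4 = -2·5 + -2·-4 + 2·1 + 2·-5 = -10
  a_5 = -2·-10 + -2·5 + 2·-4 + 2·1 = 4
  a_6 = -2·4 + -2·-10 + 2·5 + 2·-4 = 14
  a_7 = -2·14 + -2·4 + 2·-10 + 2·5 = -46
  a_8 = -2·-46 + -2·14 + 2·4 + 2·-10 = 52
  a_9 = -2·52 + -2·-46 + 2·14 + 2·4 = 24
  a_10 = -2·24 + -2·52 + 2·-46 + 2·14 = -216
  a_11 = -2·-216 + -2·24 + 2·52 + 2·-46 = 396
  a_12 = -2·396 + -2·-216 + 2·24 + 2·52 = -208
  a_13 = -2·-208 + -2·396 + 2·-216 + 2·24 = -760

-2,-2,2,2 ; -760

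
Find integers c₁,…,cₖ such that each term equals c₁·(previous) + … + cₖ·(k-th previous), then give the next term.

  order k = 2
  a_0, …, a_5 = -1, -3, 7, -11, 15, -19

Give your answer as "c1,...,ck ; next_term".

-2,-1 ; 23

  a_2 = -2·-3 + -1·-1 = 7
  a_3 = -2·7 + -1·-3 = -11
  a_4 = -2·-11 + -1·7 = 15
  a_5 = -2·15 + -1·-11 = -19
  a_6 = -2·-19 + -1·15 = 23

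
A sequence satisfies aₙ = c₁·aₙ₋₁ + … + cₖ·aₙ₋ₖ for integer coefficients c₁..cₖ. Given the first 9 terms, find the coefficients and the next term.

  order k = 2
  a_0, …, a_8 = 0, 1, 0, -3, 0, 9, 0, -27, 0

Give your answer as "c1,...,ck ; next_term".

  a_2 = 0·1 + -3·0 = 0
  a_3 = 0·0 + -3·1 = -3
  a_4 = 0·-3 + -3·0 = 0
  a_5 = 0·0 + -3·-3 = 9
  a_6 = 0·9 + -3·0 = 0
  a_7 = 0·0 + -3·9 = -27
  a_8 = 0·-27 + -3·0 = 0
  a_9 = 0·0 + -3·-27 = 81

0,-3 ; 81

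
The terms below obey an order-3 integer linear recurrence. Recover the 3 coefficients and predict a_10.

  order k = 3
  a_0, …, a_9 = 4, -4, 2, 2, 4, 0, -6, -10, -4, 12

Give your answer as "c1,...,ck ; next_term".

1,-1,-1 ; 26

  a_3 = 1·2 + -1·-4 + -1·4 = 2
  a_4 = 1·2 + -1·2 + -1·-4 = 4
  a_5 = 1·4 + -1·2 + -1·2 = 0
  a_6 = 1·0 + -1·4 + -1·2 = -6
  a_7 = 1·-6 + -1·0 + -1·4 = -10
  a_8 = 1·-10 + -1·-6 + -1·0 = -4
  a_9 = 1·-4 + -1·-10 + -1·-6 = 12
  a_10 = 1·12 + -1·-4 + -1·-10 = 26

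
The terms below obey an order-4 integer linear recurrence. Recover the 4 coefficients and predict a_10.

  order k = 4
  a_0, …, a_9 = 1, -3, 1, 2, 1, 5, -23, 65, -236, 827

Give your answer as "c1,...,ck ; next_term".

  a_4 = -3·2 + 1·1 + -3·-3 + -3·1 = 1
  a_5 = -3·1 + 1·2 + -3·1 + -3·-3 = 5
  a_6 = -3·5 + 1·1 + -3·2 + -3·1 = -23
  a_7 = -3·-23 + 1·5 + -3·1 + -3·2 = 65
  a_8 = -3·65 + 1·-23 + -3·5 + -3·1 = -236
  a_9 = -3·-236 + 1·65 + -3·-23 + -3·5 = 827
  a_10 = -3·827 + 1·-236 + -3·65 + -3·-23 = -2843

-3,1,-3,-3 ; -2843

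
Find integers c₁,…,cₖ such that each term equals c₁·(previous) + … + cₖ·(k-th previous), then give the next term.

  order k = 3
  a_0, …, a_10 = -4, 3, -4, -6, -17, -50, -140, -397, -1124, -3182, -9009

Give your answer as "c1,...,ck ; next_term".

2,2,1 ; -25506

  a_3 = 2·-4 + 2·3 + 1·-4 = -6
  a_4 = 2·-6 + 2·-4 + 1·3 = -17
  a_5 = 2·-17 + 2·-6 + 1·-4 = -50
  a_6 = 2·-50 + 2·-17 + 1·-6 = -140
  a_7 = 2·-140 + 2·-50 + 1·-17 = -397
  a_8 = 2·-397 + 2·-140 + 1·-50 = -1124
  a_9 = 2·-1124 + 2·-397 + 1·-140 = -3182
  a_10 = 2·-3182 + 2·-1124 + 1·-397 = -9009
  a_11 = 2·-9009 + 2·-3182 + 1·-1124 = -25506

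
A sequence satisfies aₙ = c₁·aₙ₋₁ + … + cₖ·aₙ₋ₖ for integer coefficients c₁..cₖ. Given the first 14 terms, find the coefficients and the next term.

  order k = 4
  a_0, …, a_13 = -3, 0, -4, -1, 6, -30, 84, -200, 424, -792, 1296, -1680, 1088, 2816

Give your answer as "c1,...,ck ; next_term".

  a_4 = -2·-1 + 2·-4 + 4·0 + -4·-3 = 6
  a_5 = -2·6 + 2·-1 + 4·-4 + -4·0 = -30
  a_6 = -2·-30 + 2·6 + 4·-1 + -4·-4 = 84
  a_7 = -2·84 + 2·-30 + 4·6 + -4·-1 = -200
  a_8 = -2·-200 + 2·84 + 4·-30 + -4·6 = 424
  a_9 = -2·424 + 2·-200 + 4·84 + -4·-30 = -792
  a_10 = -2·-792 + 2·424 + 4·-200 + -4·84 = 1296
  a_11 = -2·1296 + 2·-792 + 4·424 + -4·-200 = -1680
  a_12 = -2·-1680 + 2·1296 + 4·-792 + -4·424 = 1088
  a_13 = -2·1088 + 2·-1680 + 4·1296 + -4·-792 = 2816
  a_14 = -2·2816 + 2·1088 + 4·-1680 + -4·1296 = -15360

-2,2,4,-4 ; -15360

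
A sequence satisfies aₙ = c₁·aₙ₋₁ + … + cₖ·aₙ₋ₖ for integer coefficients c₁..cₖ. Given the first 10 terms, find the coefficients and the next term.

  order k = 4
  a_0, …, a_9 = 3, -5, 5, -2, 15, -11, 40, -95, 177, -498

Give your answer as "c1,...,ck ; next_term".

  a_4 = -1·-2 + 3·5 + -2·-5 + -4·3 = 15
  a_5 = -1·15 + 3·-2 + -2·5 + -4·-5 = -11
  a_6 = -1·-11 + 3·15 + -2·-2 + -4·5 = 40
  a_7 = -1·40 + 3·-11 + -2·15 + -4·-2 = -95
  a_8 = -1·-95 + 3·40 + -2·-11 + -4·15 = 177
  a_9 = -1·177 + 3·-95 + -2·40 + -4·-11 = -498
  a_10 = -1·-498 + 3·177 + -2·-95 + -4·40 = 1059

-1,3,-2,-4 ; 1059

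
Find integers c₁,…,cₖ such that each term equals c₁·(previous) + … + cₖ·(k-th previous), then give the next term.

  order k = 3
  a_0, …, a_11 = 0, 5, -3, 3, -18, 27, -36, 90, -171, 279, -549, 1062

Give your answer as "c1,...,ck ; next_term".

  a_3 = -1·-3 + 0·5 + -3·0 = 3
  a_4 = -1·3 + 0·-3 + -3·5 = -18
  a_5 = -1·-18 + 0·3 + -3·-3 = 27
  a_6 = -1·27 + 0·-18 + -3·3 = -36
  a_7 = -1·-36 + 0·27 + -3·-18 = 90
  a_8 = -1·90 + 0·-36 + -3·27 = -171
  a_9 = -1·-171 + 0·90 + -3·-36 = 279
  a_10 = -1·279 + 0·-171 + -3·90 = -549
  a_11 = -1·-549 + 0·279 + -3·-171 = 1062
  a_12 = -1·1062 + 0·-549 + -3·279 = -1899

-1,0,-3 ; -1899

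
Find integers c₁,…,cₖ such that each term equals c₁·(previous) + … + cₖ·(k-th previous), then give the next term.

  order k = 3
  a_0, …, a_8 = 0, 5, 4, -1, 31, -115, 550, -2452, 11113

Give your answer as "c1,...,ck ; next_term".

-4,3,3 ; -50158

  a_3 = -4·4 + 3·5 + 3·0 = -1
  a_4 = -4·-1 + 3·4 + 3·5 = 31
  a_5 = -4·31 + 3·-1 + 3·4 = -115
  a_6 = -4·-115 + 3·31 + 3·-1 = 550
  a_7 = -4·550 + 3·-115 + 3·31 = -2452
  a_8 = -4·-2452 + 3·550 + 3·-115 = 11113
  a_9 = -4·11113 + 3·-2452 + 3·550 = -50158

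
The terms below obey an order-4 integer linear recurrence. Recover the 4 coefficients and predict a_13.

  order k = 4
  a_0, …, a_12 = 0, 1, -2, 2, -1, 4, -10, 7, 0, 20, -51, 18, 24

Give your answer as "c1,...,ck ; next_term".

  a_4 = -1·2 + -2·-2 + -3·1 + 1·0 = -1
  a_5 = -1·-1 + -2·2 + -3·-2 + 1·1 = 4
  a_6 = -1·4 + -2·-1 + -3·2 + 1·-2 = -10
  a_7 = -1·-10 + -2·4 + -3·-1 + 1·2 = 7
  a_8 = -1·7 + -2·-10 + -3·4 + 1·-1 = 0
  a_9 = -1·0 + -2·7 + -3·-10 + 1·4 = 20
  a_10 = -1·20 + -2·0 + -3·7 + 1·-10 = -51
  a_11 = -1·-51 + -2·20 + -3·0 + 1·7 = 18
  a_12 = -1·18 + -2·-51 + -3·20 + 1·0 = 24
  a_13 = -1·24 + -2·18 + -3·-51 + 1·20 = 113

-1,-2,-3,1 ; 113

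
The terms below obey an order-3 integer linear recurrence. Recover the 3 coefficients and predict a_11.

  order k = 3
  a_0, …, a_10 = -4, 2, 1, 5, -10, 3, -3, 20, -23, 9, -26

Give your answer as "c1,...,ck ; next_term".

-1,-1,-2 ; 63

  a_3 = -1·1 + -1·2 + -2·-4 = 5
  a_4 = -1·5 + -1·1 + -2·2 = -10
  a_5 = -1·-10 + -1·5 + -2·1 = 3
  a_6 = -1·3 + -1·-10 + -2·5 = -3
  a_7 = -1·-3 + -1·3 + -2·-10 = 20
  a_8 = -1·20 + -1·-3 + -2·3 = -23
  a_9 = -1·-23 + -1·20 + -2·-3 = 9
  a_10 = -1·9 + -1·-23 + -2·20 = -26
  a_11 = -1·-26 + -1·9 + -2·-23 = 63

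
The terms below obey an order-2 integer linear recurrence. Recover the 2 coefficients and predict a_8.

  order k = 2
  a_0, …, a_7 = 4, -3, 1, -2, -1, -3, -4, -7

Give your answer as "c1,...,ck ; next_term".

  a_2 = 1·-3 + 1·4 = 1
  a_3 = 1·1 + 1·-3 = -2
  a_4 = 1·-2 + 1·1 = -1
  a_5 = 1·-1 + 1·-2 = -3
  a_6 = 1·-3 + 1·-1 = -4
  a_7 = 1·-4 + 1·-3 = -7
  a_8 = 1·-7 + 1·-4 = -11

1,1 ; -11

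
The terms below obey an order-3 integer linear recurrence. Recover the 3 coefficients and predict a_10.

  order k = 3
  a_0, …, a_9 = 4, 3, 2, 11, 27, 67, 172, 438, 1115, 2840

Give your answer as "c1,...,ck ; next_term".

  a_3 = 2·2 + 1·3 + 1·4 = 11
  a_4 = 2·11 + 1·2 + 1·3 = 27
  a_5 = 2·27 + 1·11 + 1·2 = 67
  a_6 = 2·67 + 1·27 + 1·11 = 172
  a_7 = 2·172 + 1·67 + 1·27 = 438
  a_8 = 2·438 + 1·172 + 1·67 = 1115
  a_9 = 2·1115 + 1·438 + 1·172 = 2840
  a_10 = 2·2840 + 1·1115 + 1·438 = 7233

2,1,1 ; 7233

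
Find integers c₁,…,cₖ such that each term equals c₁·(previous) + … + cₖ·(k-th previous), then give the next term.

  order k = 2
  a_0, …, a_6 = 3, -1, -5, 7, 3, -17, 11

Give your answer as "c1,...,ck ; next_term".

-1,-2 ; 23

  a_2 = -1·-1 + -2·3 = -5
  a_3 = -1·-5 + -2·-1 = 7
  a_4 = -1·7 + -2·-5 = 3
  a_5 = -1·3 + -2·7 = -17
  a_6 = -1·-17 + -2·3 = 11
  a_7 = -1·11 + -2·-17 = 23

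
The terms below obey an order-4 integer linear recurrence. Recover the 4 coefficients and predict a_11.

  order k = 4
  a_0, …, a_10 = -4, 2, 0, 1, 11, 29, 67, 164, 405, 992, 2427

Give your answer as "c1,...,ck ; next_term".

3,-2,2,-1 ; 5943

  a_4 = 3·1 + -2·0 + 2·2 + -1·-4 = 11
  a_5 = 3·11 + -2·1 + 2·0 + -1·2 = 29
  a_6 = 3·29 + -2·11 + 2·1 + -1·0 = 67
  a_7 = 3·67 + -2·29 + 2·11 + -1·1 = 164
  a_8 = 3·164 + -2·67 + 2·29 + -1·11 = 405
  a_9 = 3·405 + -2·164 + 2·67 + -1·29 = 992
  a_10 = 3·992 + -2·405 + 2·164 + -1·67 = 2427
  a_11 = 3·2427 + -2·992 + 2·405 + -1·164 = 5943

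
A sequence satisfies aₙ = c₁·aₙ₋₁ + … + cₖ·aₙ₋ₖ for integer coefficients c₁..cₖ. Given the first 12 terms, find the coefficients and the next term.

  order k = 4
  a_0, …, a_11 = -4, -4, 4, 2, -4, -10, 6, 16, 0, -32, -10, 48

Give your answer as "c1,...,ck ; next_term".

  a_4 = 0·2 + -1·4 + -1·-4 + 1·-4 = -4
  a_5 = 0·-4 + -1·2 + -1·4 + 1·-4 = -10
  a_6 = 0·-10 + -1·-4 + -1·2 + 1·4 = 6
  a_7 = 0·6 + -1·-10 + -1·-4 + 1·2 = 16
  a_8 = 0·16 + -1·6 + -1·-10 + 1·-4 = 0
  a_9 = 0·0 + -1·16 + -1·6 + 1·-10 = -32
  a_10 = 0·-32 + -1·0 + -1·16 + 1·6 = -10
  a_11 = 0·-10 + -1·-32 + -1·0 + 1·16 = 48
  a_12 = 0·48 + -1·-10 + -1·-32 + 1·0 = 42

0,-1,-1,1 ; 42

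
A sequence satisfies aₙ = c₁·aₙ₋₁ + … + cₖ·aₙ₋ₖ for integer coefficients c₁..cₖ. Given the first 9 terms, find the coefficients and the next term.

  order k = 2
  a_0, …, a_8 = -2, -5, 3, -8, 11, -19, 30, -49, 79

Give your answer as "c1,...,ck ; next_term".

  a_2 = -1·-5 + 1·-2 = 3
  a_3 = -1·3 + 1·-5 = -8
  a_4 = -1·-8 + 1·3 = 11
  a_5 = -1·11 + 1·-8 = -19
  a_6 = -1·-19 + 1·11 = 30
  a_7 = -1·30 + 1·-19 = -49
  a_8 = -1·-49 + 1·30 = 79
  a_9 = -1·79 + 1·-49 = -128

-1,1 ; -128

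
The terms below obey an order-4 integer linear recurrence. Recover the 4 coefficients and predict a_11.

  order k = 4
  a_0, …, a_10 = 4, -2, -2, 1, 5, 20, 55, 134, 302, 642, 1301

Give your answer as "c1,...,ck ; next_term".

3,-1,-2,-1 ; 2523

  a_4 = 3·1 + -1·-2 + -2·-2 + -1·4 = 5
  a_5 = 3·5 + -1·1 + -2·-2 + -1·-2 = 20
  a_6 = 3·20 + -1·5 + -2·1 + -1·-2 = 55
  a_7 = 3·55 + -1·20 + -2·5 + -1·1 = 134
  a_8 = 3·134 + -1·55 + -2·20 + -1·5 = 302
  a_9 = 3·302 + -1·134 + -2·55 + -1·20 = 642
  a_10 = 3·642 + -1·302 + -2·134 + -1·55 = 1301
  a_11 = 3·1301 + -1·642 + -2·302 + -1·134 = 2523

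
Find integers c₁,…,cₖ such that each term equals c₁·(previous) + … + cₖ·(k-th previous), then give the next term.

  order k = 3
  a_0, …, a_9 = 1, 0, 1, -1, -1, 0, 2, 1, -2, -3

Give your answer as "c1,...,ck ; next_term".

0,-1,-1 ; 1

  a_3 = 0·1 + -1·0 + -1·1 = -1
  a_4 = 0·-1 + -1·1 + -1·0 = -1
  a_5 = 0·-1 + -1·-1 + -1·1 = 0
  a_6 = 0·0 + -1·-1 + -1·-1 = 2
  a_7 = 0·2 + -1·0 + -1·-1 = 1
  a_8 = 0·1 + -1·2 + -1·0 = -2
  a_9 = 0·-2 + -1·1 + -1·2 = -3
  a_10 = 0·-3 + -1·-2 + -1·1 = 1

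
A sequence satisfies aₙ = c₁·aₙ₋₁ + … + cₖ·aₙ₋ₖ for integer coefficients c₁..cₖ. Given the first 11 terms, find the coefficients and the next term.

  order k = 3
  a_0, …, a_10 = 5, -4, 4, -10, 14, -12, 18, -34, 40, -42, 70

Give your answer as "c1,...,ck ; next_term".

-1,-1,-2 ; -108

  a_3 = -1·4 + -1·-4 + -2·5 = -10
  a_4 = -1·-10 + -1·4 + -2·-4 = 14
  a_5 = -1·14 + -1·-10 + -2·4 = -12
  a_6 = -1·-12 + -1·14 + -2·-10 = 18
  a_7 = -1·18 + -1·-12 + -2·14 = -34
  a_8 = -1·-34 + -1·18 + -2·-12 = 40
  a_9 = -1·40 + -1·-34 + -2·18 = -42
  a_10 = -1·-42 + -1·40 + -2·-34 = 70
  a_11 = -1·70 + -1·-42 + -2·40 = -108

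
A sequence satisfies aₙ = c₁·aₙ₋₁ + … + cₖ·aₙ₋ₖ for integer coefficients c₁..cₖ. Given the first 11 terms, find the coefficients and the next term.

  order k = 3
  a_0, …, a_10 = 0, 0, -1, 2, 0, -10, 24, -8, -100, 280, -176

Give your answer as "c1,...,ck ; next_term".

  a_3 = -2·-1 + -4·0 + 2·0 = 2
  a_4 = -2·2 + -4·-1 + 2·0 = 0
  a_5 = -2·0 + -4·2 + 2·-1 = -10
  a_6 = -2·-10 + -4·0 + 2·2 = 24
  a_7 = -2·24 + -4·-10 + 2·0 = -8
  a_8 = -2·-8 + -4·24 + 2·-10 = -100
  a_9 = -2·-100 + -4·-8 + 2·24 = 280
  a_10 = -2·280 + -4·-100 + 2·-8 = -176
  a_11 = -2·-176 + -4·280 + 2·-100 = -968

-2,-4,2 ; -968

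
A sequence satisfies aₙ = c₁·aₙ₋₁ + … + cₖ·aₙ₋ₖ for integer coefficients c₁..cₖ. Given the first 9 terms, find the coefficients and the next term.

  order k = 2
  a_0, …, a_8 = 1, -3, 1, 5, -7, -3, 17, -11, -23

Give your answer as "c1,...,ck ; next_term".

-1,-2 ; 45

  a_2 = -1·-3 + -2·1 = 1
  a_3 = -1·1 + -2·-3 = 5
  a_4 = -1·5 + -2·1 = -7
  a_5 = -1·-7 + -2·5 = -3
  a_6 = -1·-3 + -2·-7 = 17
  a_7 = -1·17 + -2·-3 = -11
  a_8 = -1·-11 + -2·17 = -23
  a_9 = -1·-23 + -2·-11 = 45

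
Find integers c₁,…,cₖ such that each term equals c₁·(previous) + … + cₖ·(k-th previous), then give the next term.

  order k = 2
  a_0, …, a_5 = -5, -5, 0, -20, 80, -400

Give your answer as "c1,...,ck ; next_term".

  a_2 = -4·-5 + 4·-5 = 0
  a_3 = -4·0 + 4·-5 = -20
  a_4 = -4·-20 + 4·0 = 80
  a_5 = -4·80 + 4·-20 = -400
  a_6 = -4·-400 + 4·80 = 1920

-4,4 ; 1920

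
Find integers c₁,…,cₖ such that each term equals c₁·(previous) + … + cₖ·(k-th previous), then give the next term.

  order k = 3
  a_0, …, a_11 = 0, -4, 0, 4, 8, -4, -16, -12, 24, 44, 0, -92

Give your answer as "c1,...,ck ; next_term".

  a_3 = 0·0 + -1·-4 + -2·0 = 4
  a_4 = 0·4 + -1·0 + -2·-4 = 8
  a_5 = 0·8 + -1·4 + -2·0 = -4
  a_6 = 0·-4 + -1·8 + -2·4 = -16
  a_7 = 0·-16 + -1·-4 + -2·8 = -12
  a_8 = 0·-12 + -1·-16 + -2·-4 = 24
  a_9 = 0·24 + -1·-12 + -2·-16 = 44
  a_10 = 0·44 + -1·24 + -2·-12 = 0
  a_11 = 0·0 + -1·44 + -2·24 = -92
  a_12 = 0·-92 + -1·0 + -2·44 = -88

0,-1,-2 ; -88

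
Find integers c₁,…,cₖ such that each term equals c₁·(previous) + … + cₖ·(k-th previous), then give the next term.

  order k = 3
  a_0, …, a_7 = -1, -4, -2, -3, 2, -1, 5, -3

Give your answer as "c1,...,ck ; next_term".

0,1,-1 ; 6

  a_3 = 0·-2 + 1·-4 + -1·-1 = -3
  a_4 = 0·-3 + 1·-2 + -1·-4 = 2
  a_5 = 0·2 + 1·-3 + -1·-2 = -1
  a_6 = 0·-1 + 1·2 + -1·-3 = 5
  a_7 = 0·5 + 1·-1 + -1·2 = -3
  a_8 = 0·-3 + 1·5 + -1·-1 = 6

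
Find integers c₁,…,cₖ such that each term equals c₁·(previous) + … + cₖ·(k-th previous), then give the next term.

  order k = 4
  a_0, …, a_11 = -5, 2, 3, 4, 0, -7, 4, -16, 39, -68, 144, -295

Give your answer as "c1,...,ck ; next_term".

-2,0,-1,-2 ; 580

  a_4 = -2·4 + 0·3 + -1·2 + -2·-5 = 0
  a_5 = -2·0 + 0·4 + -1·3 + -2·2 = -7
  a_6 = -2·-7 + 0·0 + -1·4 + -2·3 = 4
  a_7 = -2·4 + 0·-7 + -1·0 + -2·4 = -16
  a_8 = -2·-16 + 0·4 + -1·-7 + -2·0 = 39
  a_9 = -2·39 + 0·-16 + -1·4 + -2·-7 = -68
  a_10 = -2·-68 + 0·39 + -1·-16 + -2·4 = 144
  a_11 = -2·144 + 0·-68 + -1·39 + -2·-16 = -295
  a_12 = -2·-295 + 0·144 + -1·-68 + -2·39 = 580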